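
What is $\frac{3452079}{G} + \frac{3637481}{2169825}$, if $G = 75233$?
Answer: $\frac{7764065924248}{163242444225} \approx 47.562$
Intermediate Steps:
$\frac{3452079}{G} + \frac{3637481}{2169825} = \frac{3452079}{75233} + \frac{3637481}{2169825} = \frac{7764065924248}{163242444225}$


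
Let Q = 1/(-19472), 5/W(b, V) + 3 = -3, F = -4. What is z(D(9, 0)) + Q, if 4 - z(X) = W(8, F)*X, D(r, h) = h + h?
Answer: 77887/19472 ≈ 3.9999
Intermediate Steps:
D(r, h) = 2*h
W(b, V) = -5/6 (W(b, V) = 5/(-3 - 3) = 5/(-6) = 5*(-1/6) = -5/6)
z(X) = 4 + 5*X/6 (z(X) = 4 - (-5)*X/6 = 4 + 5*X/6)
Q = -1/19472 ≈ -5.1356e-5
z(D(9, 0)) + Q = (4 + 5*(2*0)/6) - 1/19472 = (4 + (5/6)*0) - 1/19472 = (4 + 0) - 1/19472 = 4 - 1/19472 = 77887/19472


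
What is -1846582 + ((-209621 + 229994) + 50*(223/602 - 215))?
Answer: -552919084/301 ≈ -1.8369e+6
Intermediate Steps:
-1846582 + ((-209621 + 229994) + 50*(223/602 - 215)) = -1846582 + (20373 + 50*(223*(1/602) - 215)) = -1846582 + (20373 + 50*(223/602 - 215)) = -1846582 + (20373 + 50*(-129207/602)) = -1846582 + (20373 - 3230175/301) = -1846582 + 2902098/301 = -552919084/301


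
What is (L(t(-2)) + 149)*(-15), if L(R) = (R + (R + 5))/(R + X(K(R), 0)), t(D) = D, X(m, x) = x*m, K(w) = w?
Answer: -4455/2 ≈ -2227.5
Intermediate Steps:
X(m, x) = m*x
L(R) = (5 + 2*R)/R (L(R) = (R + (R + 5))/(R + R*0) = (R + (5 + R))/(R + 0) = (5 + 2*R)/R)
(L(t(-2)) + 149)*(-15) = ((2 + 5/(-2)) + 149)*(-15) = ((2 + 5*(-½)) + 149)*(-15) = ((2 - 5/2) + 149)*(-15) = (-½ + 149)*(-15) = (297/2)*(-15) = -4455/2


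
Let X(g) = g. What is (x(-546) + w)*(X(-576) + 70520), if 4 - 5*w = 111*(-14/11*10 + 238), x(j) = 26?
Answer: -19135559296/55 ≈ -3.4792e+8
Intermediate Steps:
w = -275014/55 (w = ⅘ - 111*(-14/11*10 + 238)/5 = ⅘ - 111*(-140/11 + 238)/5 = ⅘ - 111*2478/(5*11) = ⅘ - ⅕*275058/11 = ⅘ - 275058/55 = -275014/55 ≈ -5000.3)
(x(-546) + w)*(X(-576) + 70520) = (26 - 275014/55)*(-576 + 70520) = -273584/55*69944 = -19135559296/55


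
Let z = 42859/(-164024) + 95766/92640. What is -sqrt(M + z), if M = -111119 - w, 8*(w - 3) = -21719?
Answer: -I*sqrt(678991230361485389215)/79141580 ≈ -329.25*I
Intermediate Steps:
w = -21695/8 (w = 3 + (1/8)*(-21719) = 3 - 21719/8 = -21695/8 ≈ -2711.9)
z = 244530513/316566320 (z = 42859*(-1/164024) + 95766*(1/92640) = -42859/164024 + 15961/15440 = 244530513/316566320 ≈ 0.77245)
M = -867257/8 (M = -111119 - 1*(-21695/8) = -111119 + 21695/8 = -867257/8 ≈ -1.0841e+5)
-sqrt(M + z) = -sqrt(-867257/8 + 244530513/316566320) = -sqrt(-34317800092517/316566320) = -I*sqrt(678991230361485389215)/79141580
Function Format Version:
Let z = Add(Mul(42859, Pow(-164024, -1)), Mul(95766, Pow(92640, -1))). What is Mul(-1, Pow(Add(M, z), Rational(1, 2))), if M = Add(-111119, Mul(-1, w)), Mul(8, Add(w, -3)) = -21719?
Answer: Mul(Rational(-1, 79141580), I, Pow(678991230361485389215, Rational(1, 2))) ≈ Mul(-329.25, I)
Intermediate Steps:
w = Rational(-21695, 8) (w = Add(3, Mul(Rational(1, 8), -21719)) = Add(3, Rational(-21719, 8)) = Rational(-21695, 8) ≈ -2711.9)
z = Rational(244530513, 316566320) (z = Add(Mul(42859, Rational(-1, 164024)), Mul(95766, Rational(1, 92640))) = Add(Rational(-42859, 164024), Rational(15961, 15440)) = Rational(244530513, 316566320) ≈ 0.77245)
M = Rational(-867257, 8) (M = Add(-111119, Mul(-1, Rational(-21695, 8))) = Add(-111119, Rational(21695, 8)) = Rational(-867257, 8) ≈ -1.0841e+5)
Mul(-1, Pow(Add(M, z), Rational(1, 2))) = Mul(-1, Pow(Add(Rational(-867257, 8), Rational(244530513, 316566320)), Rational(1, 2))) = Mul(-1, Pow(Rational(-34317800092517, 316566320), Rational(1, 2))) = Mul(-1, Mul(Rational(1, 79141580), I, Pow(678991230361485389215, Rational(1, 2)))) = Mul(Rational(-1, 79141580), I, Pow(678991230361485389215, Rational(1, 2)))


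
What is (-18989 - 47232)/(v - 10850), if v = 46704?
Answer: -66221/35854 ≈ -1.8470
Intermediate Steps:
(-18989 - 47232)/(v - 10850) = (-18989 - 47232)/(46704 - 10850) = -66221/35854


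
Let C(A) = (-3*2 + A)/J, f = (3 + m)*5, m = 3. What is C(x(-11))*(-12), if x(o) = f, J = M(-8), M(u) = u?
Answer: 36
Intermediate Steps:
f = 30 (f = (3 + 3)*5 = 6*5 = 30)
J = -8
x(o) = 30
C(A) = ¾ - A/8 (C(A) = (-3*2 + A)/(-8) = (-6 + A)*(-⅛) = ¾ - A/8)
C(x(-11))*(-12) = (¾ - ⅛*30)*(-12) = (¾ - 15/4)*(-12) = -3*(-12) = 36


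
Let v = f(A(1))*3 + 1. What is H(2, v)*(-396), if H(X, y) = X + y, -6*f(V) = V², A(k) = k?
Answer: -990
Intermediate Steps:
f(V) = -V²/6
v = ½ (v = -⅙*1²*3 + 1 = -⅙*1*3 + 1 = -⅙*3 + 1 = -½ + 1 = ½ ≈ 0.50000)
H(2, v)*(-396) = (2 + ½)*(-396) = (5/2)*(-396) = -990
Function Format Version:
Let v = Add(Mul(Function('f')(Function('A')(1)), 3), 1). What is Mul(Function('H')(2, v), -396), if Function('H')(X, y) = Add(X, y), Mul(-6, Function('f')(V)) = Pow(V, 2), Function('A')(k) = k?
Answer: -990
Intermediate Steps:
Function('f')(V) = Mul(Rational(-1, 6), Pow(V, 2))
v = Rational(1, 2) (v = Add(Mul(Mul(Rational(-1, 6), Pow(1, 2)), 3), 1) = Add(Mul(Mul(Rational(-1, 6), 1), 3), 1) = Add(Mul(Rational(-1, 6), 3), 1) = Add(Rational(-1, 2), 1) = Rational(1, 2) ≈ 0.50000)
Mul(Function('H')(2, v), -396) = Mul(Add(2, Rational(1, 2)), -396) = Mul(Rational(5, 2), -396) = -990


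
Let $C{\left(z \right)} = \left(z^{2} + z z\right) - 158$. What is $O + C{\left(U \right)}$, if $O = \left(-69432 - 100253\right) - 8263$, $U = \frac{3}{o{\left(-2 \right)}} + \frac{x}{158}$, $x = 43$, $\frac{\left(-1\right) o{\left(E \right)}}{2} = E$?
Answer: $- \frac{8892372039}{49928} \approx -1.781 \cdot 10^{5}$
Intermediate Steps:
$o{\left(E \right)} = - 2 E$
$U = \frac{323}{316}$ ($U = \frac{3}{\left(-2\right) \left(-2\right)} + \frac{43}{158} = \frac{3}{4} + 43 \cdot \frac{1}{158} = 3 \cdot \frac{1}{4} + \frac{43}{158} = \frac{3}{4} + \frac{43}{158} = \frac{323}{316} \approx 1.0222$)
$C{\left(z \right)} = -158 + 2 z^{2}$ ($C{\left(z \right)} = \left(z^{2} + z^{2}\right) - 158 = 2 z^{2} - 158 = -158 + 2 z^{2}$)
$O = -177948$ ($O = -169685 - 8263 = -177948$)
$O + C{\left(U \right)} = -177948 - \left(158 - 2 \left(\frac{323}{316}\right)^{2}\right) = -177948 + \left(-158 + 2 \cdot \frac{104329}{99856}\right) = -177948 + \left(-158 + \frac{104329}{49928}\right) = -177948 - \frac{7784295}{49928} = - \frac{8892372039}{49928}$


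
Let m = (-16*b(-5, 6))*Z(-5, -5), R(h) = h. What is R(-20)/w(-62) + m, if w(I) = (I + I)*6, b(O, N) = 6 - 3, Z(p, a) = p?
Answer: 44645/186 ≈ 240.03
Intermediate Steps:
b(O, N) = 3
w(I) = 12*I (w(I) = (2*I)*6 = 12*I)
m = 240 (m = -16*3*(-5) = -48*(-5) = 240)
R(-20)/w(-62) + m = -20/(12*(-62)) + 240 = -20/(-744) + 240 = -20*(-1/744) + 240 = 5/186 + 240 = 44645/186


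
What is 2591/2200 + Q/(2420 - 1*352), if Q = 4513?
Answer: 347427/103400 ≈ 3.3600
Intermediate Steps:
2591/2200 + Q/(2420 - 1*352) = 2591/2200 + 4513/(2420 - 1*352) = 2591*(1/2200) + 4513/(2420 - 352) = 2591/2200 + 4513/2068 = 347427/103400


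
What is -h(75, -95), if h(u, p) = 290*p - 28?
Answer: 27578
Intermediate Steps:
h(u, p) = -28 + 290*p
-h(75, -95) = -(-28 + 290*(-95)) = -(-28 - 27550) = -1*(-27578) = 27578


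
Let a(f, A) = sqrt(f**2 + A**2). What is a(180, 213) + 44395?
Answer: 44395 + 3*sqrt(8641) ≈ 44674.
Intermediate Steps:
a(f, A) = sqrt(A**2 + f**2)
a(180, 213) + 44395 = sqrt(213**2 + 180**2) + 44395 = sqrt(45369 + 32400) + 44395 = sqrt(77769) + 44395 = 3*sqrt(8641) + 44395 = 44395 + 3*sqrt(8641)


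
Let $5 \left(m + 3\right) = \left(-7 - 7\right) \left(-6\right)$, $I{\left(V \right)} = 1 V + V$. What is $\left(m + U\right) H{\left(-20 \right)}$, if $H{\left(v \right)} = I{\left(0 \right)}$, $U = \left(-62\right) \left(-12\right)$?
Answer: $0$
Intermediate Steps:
$U = 744$
$I{\left(V \right)} = 2 V$ ($I{\left(V \right)} = V + V = 2 V$)
$H{\left(v \right)} = 0$ ($H{\left(v \right)} = 2 \cdot 0 = 0$)
$m = \frac{69}{5}$ ($m = -3 + \frac{\left(-7 - 7\right) \left(-6\right)}{5} = -3 + \frac{\left(-14\right) \left(-6\right)}{5} = -3 + \frac{1}{5} \cdot 84 = -3 + \frac{84}{5} = \frac{69}{5} \approx 13.8$)
$\left(m + U\right) H{\left(-20 \right)} = \left(\frac{69}{5} + 744\right) 0 = \frac{3789}{5} \cdot 0 = 0$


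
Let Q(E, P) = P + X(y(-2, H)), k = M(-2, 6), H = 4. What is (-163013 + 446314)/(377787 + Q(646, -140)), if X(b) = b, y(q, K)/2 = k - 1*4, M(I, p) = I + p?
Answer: 283301/377647 ≈ 0.75017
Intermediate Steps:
k = 4 (k = -2 + 6 = 4)
y(q, K) = 0 (y(q, K) = 2*(4 - 1*4) = 2*(4 - 4) = 2*0 = 0)
Q(E, P) = P (Q(E, P) = P + 0 = P)
(-163013 + 446314)/(377787 + Q(646, -140)) = (-163013 + 446314)/(377787 - 140) = 283301/377647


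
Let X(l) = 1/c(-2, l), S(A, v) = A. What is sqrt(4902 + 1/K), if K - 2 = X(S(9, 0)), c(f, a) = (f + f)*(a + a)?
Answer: sqrt(100251294)/143 ≈ 70.018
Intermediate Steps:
c(f, a) = 4*a*f (c(f, a) = (2*f)*(2*a) = 4*a*f)
X(l) = -1/(8*l) (X(l) = 1/(4*l*(-2)) = 1/(-8*l) = -1/(8*l))
K = 143/72 (K = 2 - 1/8/9 = 2 - 1/8*1/9 = 2 - 1/72 = 143/72 ≈ 1.9861)
sqrt(4902 + 1/K) = sqrt(4902 + 1/(143/72)) = sqrt(4902 + 72/143) = sqrt(701058/143) = sqrt(100251294)/143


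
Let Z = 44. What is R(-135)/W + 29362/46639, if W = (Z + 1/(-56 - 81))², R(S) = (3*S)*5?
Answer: -78450252653/188238781759 ≈ -0.41676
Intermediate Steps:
R(S) = 15*S
W = 36324729/18769 (W = (44 + 1/(-56 - 81))² = (44 + 1/(-137))² = (44 - 1/137)² = (6027/137)² = 36324729/18769 ≈ 1935.4)
R(-135)/W + 29362/46639 = (15*(-135))/(36324729/18769) + 29362/46639 = -2025*18769/36324729 + 29362*(1/46639) = -4223025/4036081 + 29362/46639 = -78450252653/188238781759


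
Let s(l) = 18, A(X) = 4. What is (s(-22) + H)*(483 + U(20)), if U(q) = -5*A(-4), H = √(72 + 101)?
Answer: 8334 + 463*√173 ≈ 14424.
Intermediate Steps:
H = √173 ≈ 13.153
U(q) = -20 (U(q) = -5*4 = -20)
(s(-22) + H)*(483 + U(20)) = (18 + √173)*(483 - 20) = (18 + √173)*463 = 8334 + 463*√173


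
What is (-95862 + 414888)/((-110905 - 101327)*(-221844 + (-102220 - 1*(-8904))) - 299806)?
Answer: 159513/33443368657 ≈ 4.7696e-6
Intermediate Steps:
(-95862 + 414888)/((-110905 - 101327)*(-221844 + (-102220 - 1*(-8904))) - 299806) = 319026/(-212232*(-221844 + (-102220 + 8904)) - 299806) = 319026/(-212232*(-221844 - 93316) - 299806) = 319026/(-212232*(-315160) - 299806) = 319026/(66887037120 - 299806) = 319026/66886737314 = 319026*(1/66886737314) = 159513/33443368657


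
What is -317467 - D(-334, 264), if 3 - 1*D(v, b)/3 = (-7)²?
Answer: -317329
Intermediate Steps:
D(v, b) = -138 (D(v, b) = 9 - 3*(-7)² = 9 - 3*49 = 9 - 147 = -138)
-317467 - D(-334, 264) = -317467 - 1*(-138) = -317467 + 138 = -317329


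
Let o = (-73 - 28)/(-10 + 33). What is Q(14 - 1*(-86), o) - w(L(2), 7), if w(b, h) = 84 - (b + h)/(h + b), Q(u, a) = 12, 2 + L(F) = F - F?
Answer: -71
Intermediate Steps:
o = -101/23 ≈ -4.3913
L(F) = -2 (L(F) = -2 + (F - F) = -2 + 0 = -2)
w(b, h) = 83 (w(b, h) = 84 - (b + h)/(b + h) = 84 - 1*1 = 84 - 1 = 83)
Q(14 - 1*(-86), o) - w(L(2), 7) = 12 - 1*83 = 12 - 83 = -71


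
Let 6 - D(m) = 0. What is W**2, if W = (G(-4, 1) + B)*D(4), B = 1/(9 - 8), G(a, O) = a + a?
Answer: 1764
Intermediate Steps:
G(a, O) = 2*a
D(m) = 6 (D(m) = 6 - 1*0 = 6 + 0 = 6)
B = 1 (B = 1/1 = 1)
W = -42 (W = (2*(-4) + 1)*6 = (-8 + 1)*6 = -7*6 = -42)
W**2 = (-42)**2 = 1764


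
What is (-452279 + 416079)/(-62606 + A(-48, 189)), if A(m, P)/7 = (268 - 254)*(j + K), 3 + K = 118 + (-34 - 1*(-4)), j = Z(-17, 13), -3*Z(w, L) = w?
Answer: 54300/80581 ≈ 0.67386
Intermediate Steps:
Z(w, L) = -w/3
j = 17/3 (j = -⅓*(-17) = 17/3 ≈ 5.6667)
K = 85 (K = -3 + (118 + (-34 - 1*(-4))) = -3 + (118 + (-34 + 4)) = -3 + (118 - 30) = -3 + 88 = 85)
A(m, P) = 26656/3 (A(m, P) = 7*((268 - 254)*(17/3 + 85)) = 7*(14*(272/3)) = 7*(3808/3) = 26656/3)
(-452279 + 416079)/(-62606 + A(-48, 189)) = (-452279 + 416079)/(-62606 + 26656/3) = -36200/(-161162/3) = -36200*(-3/161162) = 54300/80581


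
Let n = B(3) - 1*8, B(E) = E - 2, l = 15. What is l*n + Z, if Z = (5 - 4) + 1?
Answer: -103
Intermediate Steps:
B(E) = -2 + E
n = -7 (n = (-2 + 3) - 1*8 = 1 - 8 = -7)
Z = 2 (Z = 1 + 1 = 2)
l*n + Z = 15*(-7) + 2 = -105 + 2 = -103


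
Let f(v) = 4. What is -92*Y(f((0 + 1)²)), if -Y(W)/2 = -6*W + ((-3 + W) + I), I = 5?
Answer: -3312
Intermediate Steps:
Y(W) = -4 + 10*W (Y(W) = -2*(-6*W + ((-3 + W) + 5)) = -2*(-6*W + (2 + W)) = -2*(2 - 5*W) = -4 + 10*W)
-92*Y(f((0 + 1)²)) = -92*(-4 + 10*4) = -92*(-4 + 40) = -92*36 = -3312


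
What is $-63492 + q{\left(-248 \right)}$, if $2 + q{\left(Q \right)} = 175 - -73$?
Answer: $-63246$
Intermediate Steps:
$q{\left(Q \right)} = 246$ ($q{\left(Q \right)} = -2 + \left(175 - -73\right) = -2 + \left(175 + 73\right) = -2 + 248 = 246$)
$-63492 + q{\left(-248 \right)} = -63492 + 246 = -63246$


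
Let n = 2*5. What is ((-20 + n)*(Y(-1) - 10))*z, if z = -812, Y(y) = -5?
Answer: -121800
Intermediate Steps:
n = 10
((-20 + n)*(Y(-1) - 10))*z = ((-20 + 10)*(-5 - 10))*(-812) = -10*(-15)*(-812) = 150*(-812) = -121800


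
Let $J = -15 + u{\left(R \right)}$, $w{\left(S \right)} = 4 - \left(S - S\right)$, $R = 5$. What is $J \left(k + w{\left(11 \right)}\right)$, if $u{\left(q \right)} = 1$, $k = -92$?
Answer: $1232$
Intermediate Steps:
$w{\left(S \right)} = 4$ ($w{\left(S \right)} = 4 - 0 = 4 + 0 = 4$)
$J = -14$ ($J = -15 + 1 = -14$)
$J \left(k + w{\left(11 \right)}\right) = - 14 \left(-92 + 4\right) = \left(-14\right) \left(-88\right) = 1232$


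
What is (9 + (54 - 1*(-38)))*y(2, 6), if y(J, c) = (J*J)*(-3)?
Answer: -1212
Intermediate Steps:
y(J, c) = -3*J² (y(J, c) = J²*(-3) = -3*J²)
(9 + (54 - 1*(-38)))*y(2, 6) = (9 + (54 - 1*(-38)))*(-3*2²) = (9 + (54 + 38))*(-3*4) = (9 + 92)*(-12) = 101*(-12) = -1212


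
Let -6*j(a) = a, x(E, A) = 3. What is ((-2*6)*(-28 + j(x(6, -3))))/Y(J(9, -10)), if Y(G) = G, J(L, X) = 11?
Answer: 342/11 ≈ 31.091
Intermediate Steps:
j(a) = -a/6
((-2*6)*(-28 + j(x(6, -3))))/Y(J(9, -10)) = ((-2*6)*(-28 - ⅙*3))/11 = -12*(-28 - ½)*(1/11) = -12*(-57/2)*(1/11) = 342*(1/11) = 342/11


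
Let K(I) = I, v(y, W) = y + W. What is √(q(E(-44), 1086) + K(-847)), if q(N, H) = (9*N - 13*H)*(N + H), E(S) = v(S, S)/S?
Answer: I*√15341647 ≈ 3916.8*I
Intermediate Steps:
v(y, W) = W + y
E(S) = 2 (E(S) = (S + S)/S = (2*S)/S = 2)
q(N, H) = (H + N)*(-13*H + 9*N) (q(N, H) = (-13*H + 9*N)*(H + N) = (H + N)*(-13*H + 9*N))
√(q(E(-44), 1086) + K(-847)) = √((-13*1086² + 9*2² - 4*1086*2) - 847) = √((-13*1179396 + 9*4 - 8688) - 847) = √((-15332148 + 36 - 8688) - 847) = √(-15340800 - 847) = √(-15341647) = I*√15341647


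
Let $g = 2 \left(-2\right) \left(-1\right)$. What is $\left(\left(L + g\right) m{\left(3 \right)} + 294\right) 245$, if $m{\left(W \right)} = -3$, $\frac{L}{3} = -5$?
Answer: $80115$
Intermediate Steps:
$L = -15$ ($L = 3 \left(-5\right) = -15$)
$g = 4$ ($g = \left(-4\right) \left(-1\right) = 4$)
$\left(\left(L + g\right) m{\left(3 \right)} + 294\right) 245 = \left(\left(-15 + 4\right) \left(-3\right) + 294\right) 245 = \left(\left(-11\right) \left(-3\right) + 294\right) 245 = \left(33 + 294\right) 245 = 327 \cdot 245 = 80115$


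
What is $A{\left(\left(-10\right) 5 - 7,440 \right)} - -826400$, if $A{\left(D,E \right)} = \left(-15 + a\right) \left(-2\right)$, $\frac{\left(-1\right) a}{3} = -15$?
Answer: $826340$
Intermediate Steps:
$a = 45$ ($a = \left(-3\right) \left(-15\right) = 45$)
$A{\left(D,E \right)} = -60$ ($A{\left(D,E \right)} = \left(-15 + 45\right) \left(-2\right) = 30 \left(-2\right) = -60$)
$A{\left(\left(-10\right) 5 - 7,440 \right)} - -826400 = -60 - -826400 = -60 + 826400 = 826340$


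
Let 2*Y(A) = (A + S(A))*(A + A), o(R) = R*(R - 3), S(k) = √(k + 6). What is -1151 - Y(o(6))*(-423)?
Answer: 135901 + 15228*√6 ≈ 1.7320e+5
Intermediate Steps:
S(k) = √(6 + k)
o(R) = R*(-3 + R)
Y(A) = A*(A + √(6 + A)) (Y(A) = ((A + √(6 + A))*(A + A))/2 = ((A + √(6 + A))*(2*A))/2 = (2*A*(A + √(6 + A)))/2 = A*(A + √(6 + A)))
-1151 - Y(o(6))*(-423) = -1151 - (6*(-3 + 6))*(6*(-3 + 6) + √(6 + 6*(-3 + 6)))*(-423) = -1151 - (6*3)*(6*3 + √(6 + 6*3))*(-423) = -1151 - 18*(18 + √(6 + 18))*(-423) = -1151 - 18*(18 + √24)*(-423) = -1151 - 18*(18 + 2*√6)*(-423) = -1151 - (324 + 36*√6)*(-423) = -1151 - (-137052 - 15228*√6) = -1151 + (137052 + 15228*√6) = 135901 + 15228*√6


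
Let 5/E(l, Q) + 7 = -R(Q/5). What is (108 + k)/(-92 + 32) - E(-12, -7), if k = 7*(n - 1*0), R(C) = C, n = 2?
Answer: -479/420 ≈ -1.1405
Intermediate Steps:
E(l, Q) = 5/(-7 - Q/5)
k = 14 (k = 7*(2 - 1*0) = 7*(2 + 0) = 7*2 = 14)
(108 + k)/(-92 + 32) - E(-12, -7) = (108 + 14)/(-92 + 32) - (-25)/(35 - 7) = 122/(-60) - (-25)/28 = 122*(-1/60) - (-25)/28 = -61/30 - 1*(-25/28) = -61/30 + 25/28 = -479/420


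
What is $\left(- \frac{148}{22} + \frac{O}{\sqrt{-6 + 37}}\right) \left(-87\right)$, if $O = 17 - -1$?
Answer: $\frac{6438}{11} - \frac{1566 \sqrt{31}}{31} \approx 304.01$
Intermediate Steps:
$O = 18$ ($O = 17 + 1 = 18$)
$\left(- \frac{148}{22} + \frac{O}{\sqrt{-6 + 37}}\right) \left(-87\right) = \left(- \frac{148}{22} + \frac{18}{\sqrt{-6 + 37}}\right) \left(-87\right) = \left(\left(-148\right) \frac{1}{22} + \frac{18}{\sqrt{31}}\right) \left(-87\right) = \left(- \frac{74}{11} + 18 \frac{\sqrt{31}}{31}\right) \left(-87\right) = \left(- \frac{74}{11} + \frac{18 \sqrt{31}}{31}\right) \left(-87\right) = \frac{6438}{11} - \frac{1566 \sqrt{31}}{31}$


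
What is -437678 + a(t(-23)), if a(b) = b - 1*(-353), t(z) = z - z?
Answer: -437325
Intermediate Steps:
t(z) = 0
a(b) = 353 + b (a(b) = b + 353 = 353 + b)
-437678 + a(t(-23)) = -437678 + (353 + 0) = -437678 + 353 = -437325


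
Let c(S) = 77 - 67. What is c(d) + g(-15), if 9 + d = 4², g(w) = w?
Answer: -5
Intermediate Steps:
d = 7 (d = -9 + 4² = -9 + 16 = 7)
c(S) = 10
c(d) + g(-15) = 10 - 15 = -5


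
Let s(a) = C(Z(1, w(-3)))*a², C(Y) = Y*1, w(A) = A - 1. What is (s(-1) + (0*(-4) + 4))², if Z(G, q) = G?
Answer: 25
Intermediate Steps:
w(A) = -1 + A
C(Y) = Y
s(a) = a² (s(a) = 1*a² = a²)
(s(-1) + (0*(-4) + 4))² = ((-1)² + (0*(-4) + 4))² = (1 + (0 + 4))² = (1 + 4)² = 5² = 25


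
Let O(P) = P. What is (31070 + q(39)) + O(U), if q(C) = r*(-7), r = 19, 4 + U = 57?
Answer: 30990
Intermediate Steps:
U = 53 (U = -4 + 57 = 53)
q(C) = -133 (q(C) = 19*(-7) = -133)
(31070 + q(39)) + O(U) = (31070 - 133) + 53 = 30937 + 53 = 30990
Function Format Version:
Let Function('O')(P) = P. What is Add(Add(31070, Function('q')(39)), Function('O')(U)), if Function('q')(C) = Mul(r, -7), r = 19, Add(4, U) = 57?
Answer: 30990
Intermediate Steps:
U = 53 (U = Add(-4, 57) = 53)
Function('q')(C) = -133 (Function('q')(C) = Mul(19, -7) = -133)
Add(Add(31070, Function('q')(39)), Function('O')(U)) = Add(Add(31070, -133), 53) = Add(30937, 53) = 30990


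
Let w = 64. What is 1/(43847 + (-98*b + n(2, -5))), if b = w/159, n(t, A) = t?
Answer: 159/6965719 ≈ 2.2826e-5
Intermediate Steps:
b = 64/159 ≈ 0.40252
1/(43847 + (-98*b + n(2, -5))) = 1/(43847 + (-98*64/159 + 2)) = 1/(43847 + (-6272/159 + 2)) = 1/(43847 - 5954/159) = 1/(6965719/159) = 159/6965719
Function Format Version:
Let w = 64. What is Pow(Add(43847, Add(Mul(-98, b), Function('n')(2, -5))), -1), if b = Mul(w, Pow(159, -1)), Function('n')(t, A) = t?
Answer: Rational(159, 6965719) ≈ 2.2826e-5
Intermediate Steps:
b = Rational(64, 159) (b = Mul(64, Pow(159, -1)) = Mul(64, Rational(1, 159)) = Rational(64, 159) ≈ 0.40252)
Pow(Add(43847, Add(Mul(-98, b), Function('n')(2, -5))), -1) = Pow(Add(43847, Add(Mul(-98, Rational(64, 159)), 2)), -1) = Pow(Add(43847, Add(Rational(-6272, 159), 2)), -1) = Pow(Add(43847, Rational(-5954, 159)), -1) = Pow(Rational(6965719, 159), -1) = Rational(159, 6965719)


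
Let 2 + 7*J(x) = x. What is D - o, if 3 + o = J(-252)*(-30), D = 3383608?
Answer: 23677657/7 ≈ 3.3825e+6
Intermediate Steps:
J(x) = -2/7 + x/7
o = 7599/7 (o = -3 + (-2/7 + (⅐)*(-252))*(-30) = -3 + (-2/7 - 36)*(-30) = -3 - 254/7*(-30) = -3 + 7620/7 = 7599/7 ≈ 1085.6)
D - o = 3383608 - 1*7599/7 = 3383608 - 7599/7 = 23677657/7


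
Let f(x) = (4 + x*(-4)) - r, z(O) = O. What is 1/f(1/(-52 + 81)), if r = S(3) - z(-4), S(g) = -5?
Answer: 29/141 ≈ 0.20567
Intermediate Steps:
r = -1 (r = -5 - 1*(-4) = -5 + 4 = -1)
f(x) = 5 - 4*x (f(x) = (4 + x*(-4)) - 1*(-1) = (4 - 4*x) + 1 = 5 - 4*x)
1/f(1/(-52 + 81)) = 1/(5 - 4/(-52 + 81)) = 1/(5 - 4/29) = 1/(141/29) = 29/141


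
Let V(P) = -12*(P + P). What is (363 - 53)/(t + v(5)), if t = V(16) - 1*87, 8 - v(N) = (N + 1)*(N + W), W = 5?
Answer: -310/523 ≈ -0.59273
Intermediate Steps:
v(N) = 8 - (1 + N)*(5 + N) (v(N) = 8 - (N + 1)*(N + 5) = 8 - (1 + N)*(5 + N))
V(P) = -24*P
t = -471 (t = -24*16 - 1*87 = -384 - 87 = -471)
(363 - 53)/(t + v(5)) = (363 - 53)/(-471 + (3 - 1*5² - 6*5)) = 310/(-471 + (3 - 1*25 - 30)) = 310/(-471 + (3 - 25 - 30)) = 310/(-471 - 52) = 310/(-523) = 310*(-1/523) = -310/523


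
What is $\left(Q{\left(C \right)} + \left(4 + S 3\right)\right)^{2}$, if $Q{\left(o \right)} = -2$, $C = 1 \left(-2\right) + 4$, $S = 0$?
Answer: $4$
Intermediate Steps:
$C = 2$ ($C = -2 + 4 = 2$)
$\left(Q{\left(C \right)} + \left(4 + S 3\right)\right)^{2} = \left(-2 + \left(4 + 0 \cdot 3\right)\right)^{2} = \left(-2 + \left(4 + 0\right)\right)^{2} = \left(-2 + 4\right)^{2} = 2^{2} = 4$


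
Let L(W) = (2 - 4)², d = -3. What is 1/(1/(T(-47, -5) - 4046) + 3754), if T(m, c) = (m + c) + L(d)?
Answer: 4094/15368875 ≈ 0.00026638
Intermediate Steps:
L(W) = 4 (L(W) = (-2)² = 4)
T(m, c) = 4 + c + m (T(m, c) = (m + c) + 4 = (c + m) + 4 = 4 + c + m)
1/(1/(T(-47, -5) - 4046) + 3754) = 1/(1/((4 - 5 - 47) - 4046) + 3754) = 1/(1/(-48 - 4046) + 3754) = 1/(1/(-4094) + 3754) = 1/(-1/4094 + 3754) = 1/(15368875/4094) = 4094/15368875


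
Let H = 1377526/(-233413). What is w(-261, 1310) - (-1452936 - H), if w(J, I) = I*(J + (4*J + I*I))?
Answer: 524673766161892/233413 ≈ 2.2478e+9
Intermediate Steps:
H = -1377526/233413 (H = 1377526*(-1/233413) = -1377526/233413 ≈ -5.9017)
w(J, I) = I*(I² + 5*J) (w(J, I) = I*(J + (4*J + I²)) = I*(J + (I² + 4*J)) = I*(I² + 5*J))
w(-261, 1310) - (-1452936 - H) = 1310*(1310² + 5*(-261)) - (-1452936 - 1*(-1377526/233413)) = 1310*(1716100 - 1305) - (-1452936 + 1377526/233413) = 1310*1714795 - 1*(-339132773042/233413) = 2246381450 + 339132773042/233413 = 524673766161892/233413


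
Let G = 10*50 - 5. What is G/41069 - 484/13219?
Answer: -13333991/542891111 ≈ -0.024561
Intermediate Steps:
G = 495 (G = 500 - 5 = 495)
G/41069 - 484/13219 = 495/41069 - 484/13219 = -13333991/542891111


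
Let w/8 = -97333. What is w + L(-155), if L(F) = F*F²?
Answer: -4502539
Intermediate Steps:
L(F) = F³
w = -778664 (w = 8*(-97333) = -778664)
w + L(-155) = -778664 + (-155)³ = -778664 - 3723875 = -4502539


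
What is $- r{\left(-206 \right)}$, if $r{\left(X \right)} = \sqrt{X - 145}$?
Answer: $- 3 i \sqrt{39} \approx - 18.735 i$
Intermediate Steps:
$r{\left(X \right)} = \sqrt{-145 + X}$
$- r{\left(-206 \right)} = - \sqrt{-145 - 206} = - \sqrt{-351} = - 3 i \sqrt{39}$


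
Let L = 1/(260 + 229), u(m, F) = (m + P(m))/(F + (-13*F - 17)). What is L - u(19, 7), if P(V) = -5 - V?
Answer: -2344/49389 ≈ -0.047460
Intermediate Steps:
u(m, F) = -5/(-17 - 12*F) (u(m, F) = (m + (-5 - m))/(F + (-13*F - 17)) = -5/(F + (-17 - 13*F)) = -5/(-17 - 12*F))
L = 1/489 ≈ 0.0020450
L - u(19, 7) = 1/489 - 5/(17 + 12*7) = 1/489 - 5/(17 + 84) = 1/489 - 5/101 = -2344/49389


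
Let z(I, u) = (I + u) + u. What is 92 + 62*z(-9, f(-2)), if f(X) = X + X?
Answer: -962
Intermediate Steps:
f(X) = 2*X
z(I, u) = I + 2*u
92 + 62*z(-9, f(-2)) = 92 + 62*(-9 + 2*(2*(-2))) = 92 + 62*(-9 + 2*(-4)) = 92 + 62*(-9 - 8) = 92 + 62*(-17) = 92 - 1054 = -962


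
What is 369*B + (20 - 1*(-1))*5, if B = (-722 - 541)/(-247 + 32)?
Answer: 488622/215 ≈ 2272.7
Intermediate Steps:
B = 1263/215 (B = -1263/(-215) = -1263*(-1/215) = 1263/215 ≈ 5.8744)
369*B + (20 - 1*(-1))*5 = 369*(1263/215) + (20 - 1*(-1))*5 = 466047/215 + (20 + 1)*5 = 466047/215 + 21*5 = 466047/215 + 105 = 488622/215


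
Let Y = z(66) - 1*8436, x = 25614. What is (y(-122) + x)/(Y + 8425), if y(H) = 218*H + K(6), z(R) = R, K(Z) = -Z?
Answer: -988/55 ≈ -17.964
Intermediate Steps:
Y = -8370 (Y = 66 - 1*8436 = 66 - 8436 = -8370)
y(H) = -6 + 218*H (y(H) = 218*H - 1*6 = 218*H - 6 = -6 + 218*H)
(y(-122) + x)/(Y + 8425) = ((-6 + 218*(-122)) + 25614)/(-8370 + 8425) = ((-6 - 26596) + 25614)/55 = (-26602 + 25614)*(1/55) = -988*1/55 = -988/55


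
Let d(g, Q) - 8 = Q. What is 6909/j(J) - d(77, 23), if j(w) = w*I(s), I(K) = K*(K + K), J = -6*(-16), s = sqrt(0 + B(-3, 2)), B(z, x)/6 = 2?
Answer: -21505/768 ≈ -28.001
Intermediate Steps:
B(z, x) = 12 (B(z, x) = 6*2 = 12)
s = 2*sqrt(3) (s = sqrt(0 + 12) = sqrt(12) = 2*sqrt(3) ≈ 3.4641)
d(g, Q) = 8 + Q
J = 96
I(K) = 2*K**2 (I(K) = K*(2*K) = 2*K**2)
j(w) = 24*w (j(w) = w*(2*(2*sqrt(3))**2) = w*(2*12) = w*24 = 24*w)
6909/j(J) - d(77, 23) = 6909/((24*96)) - (8 + 23) = 6909/2304 - 1*31 = 6909*(1/2304) - 31 = 2303/768 - 31 = -21505/768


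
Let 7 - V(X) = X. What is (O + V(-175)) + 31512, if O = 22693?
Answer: 54387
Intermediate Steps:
V(X) = 7 - X
(O + V(-175)) + 31512 = (22693 + (7 - 1*(-175))) + 31512 = (22693 + (7 + 175)) + 31512 = (22693 + 182) + 31512 = 22875 + 31512 = 54387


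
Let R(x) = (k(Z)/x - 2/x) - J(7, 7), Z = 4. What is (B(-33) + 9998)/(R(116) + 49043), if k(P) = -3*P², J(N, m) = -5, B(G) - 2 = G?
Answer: 578086/2844759 ≈ 0.20321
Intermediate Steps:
B(G) = 2 + G
R(x) = 5 - 50/x (R(x) = ((-3*4²)/x - 2/x) - 1*(-5) = ((-3*16)/x - 2/x) + 5 = (-48/x - 2/x) + 5 = -50/x + 5 = 5 - 50/x)
(B(-33) + 9998)/(R(116) + 49043) = ((2 - 33) + 9998)/((5 - 50/116) + 49043) = (-31 + 9998)/((5 - 50*1/116) + 49043) = 9967/((5 - 25/58) + 49043) = 9967/(265/58 + 49043) = 9967/(2844759/58) = 9967*(58/2844759) = 578086/2844759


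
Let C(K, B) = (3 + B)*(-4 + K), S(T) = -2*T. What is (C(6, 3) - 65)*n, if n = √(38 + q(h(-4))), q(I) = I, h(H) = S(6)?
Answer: -53*√26 ≈ -270.25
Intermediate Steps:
C(K, B) = (-4 + K)*(3 + B)
h(H) = -12 (h(H) = -2*6 = -12)
n = √26 (n = √(38 - 12) = √26 ≈ 5.0990)
(C(6, 3) - 65)*n = ((-12 - 4*3 + 3*6 + 3*6) - 65)*√26 = ((-12 - 12 + 18 + 18) - 65)*√26 = (12 - 65)*√26 = -53*√26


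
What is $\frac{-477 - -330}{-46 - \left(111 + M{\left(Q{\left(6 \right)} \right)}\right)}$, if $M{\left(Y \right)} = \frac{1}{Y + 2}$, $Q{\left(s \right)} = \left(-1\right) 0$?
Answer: $\frac{14}{15} \approx 0.93333$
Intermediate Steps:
$Q{\left(s \right)} = 0$
$M{\left(Y \right)} = \frac{1}{2 + Y}$
$\frac{-477 - -330}{-46 - \left(111 + M{\left(Q{\left(6 \right)} \right)}\right)} = \frac{-477 - -330}{-46 - \left(111 + \frac{1}{2 + 0}\right)} = \frac{-477 + 330}{-46 - \frac{223}{2}} = - \frac{147}{-46 - \frac{223}{2}} = - \frac{147}{- \frac{315}{2}} = \left(-147\right) \left(- \frac{2}{315}\right) = \frac{14}{15}$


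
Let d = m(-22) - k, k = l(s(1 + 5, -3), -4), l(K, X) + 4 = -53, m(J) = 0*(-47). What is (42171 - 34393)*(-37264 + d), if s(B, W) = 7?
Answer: -289396046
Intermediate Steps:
m(J) = 0
l(K, X) = -57 (l(K, X) = -4 - 53 = -57)
k = -57
d = 57 (d = 0 - 1*(-57) = 0 + 57 = 57)
(42171 - 34393)*(-37264 + d) = (42171 - 34393)*(-37264 + 57) = 7778*(-37207) = -289396046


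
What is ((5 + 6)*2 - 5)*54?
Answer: 918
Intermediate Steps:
((5 + 6)*2 - 5)*54 = (11*2 - 5)*54 = (22 - 5)*54 = 17*54 = 918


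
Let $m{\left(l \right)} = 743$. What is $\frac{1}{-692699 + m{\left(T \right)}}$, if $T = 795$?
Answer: $- \frac{1}{691956} \approx -1.4452 \cdot 10^{-6}$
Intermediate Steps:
$\frac{1}{-692699 + m{\left(T \right)}} = \frac{1}{-692699 + 743} = \frac{1}{-691956} = - \frac{1}{691956}$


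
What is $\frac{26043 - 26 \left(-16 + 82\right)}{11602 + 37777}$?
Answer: $\frac{24327}{49379} \approx 0.49266$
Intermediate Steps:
$\frac{26043 - 26 \left(-16 + 82\right)}{11602 + 37777} = \frac{26043 - 1716}{49379} = \left(26043 - 1716\right) \frac{1}{49379} = 24327 \cdot \frac{1}{49379} = \frac{24327}{49379}$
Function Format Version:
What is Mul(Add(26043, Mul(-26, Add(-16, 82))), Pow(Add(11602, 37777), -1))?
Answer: Rational(24327, 49379) ≈ 0.49266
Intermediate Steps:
Mul(Add(26043, Mul(-26, Add(-16, 82))), Pow(Add(11602, 37777), -1)) = Mul(Add(26043, Mul(-26, 66)), Pow(49379, -1)) = Mul(Add(26043, -1716), Rational(1, 49379)) = Mul(24327, Rational(1, 49379)) = Rational(24327, 49379)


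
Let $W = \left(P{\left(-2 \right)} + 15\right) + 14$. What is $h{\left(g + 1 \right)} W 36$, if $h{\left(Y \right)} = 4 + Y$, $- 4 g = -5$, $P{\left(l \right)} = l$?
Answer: $6075$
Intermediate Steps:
$g = \frac{5}{4}$ ($g = \left(- \frac{1}{4}\right) \left(-5\right) = \frac{5}{4} \approx 1.25$)
$W = 27$ ($W = \left(-2 + 15\right) + 14 = 13 + 14 = 27$)
$h{\left(g + 1 \right)} W 36 = \left(4 + \left(\frac{5}{4} + 1\right)\right) 27 \cdot 36 = \left(4 + \frac{9}{4}\right) 27 \cdot 36 = \frac{25}{4} \cdot 27 \cdot 36 = \frac{675}{4} \cdot 36 = 6075$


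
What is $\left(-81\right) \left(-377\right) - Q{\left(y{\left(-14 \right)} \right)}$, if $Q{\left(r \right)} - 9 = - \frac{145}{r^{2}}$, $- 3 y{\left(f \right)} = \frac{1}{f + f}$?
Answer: $1053648$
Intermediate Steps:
$y{\left(f \right)} = - \frac{1}{6 f}$ ($y{\left(f \right)} = - \frac{1}{3 \left(f + f\right)} = - \frac{1}{3 \cdot 2 f} = - \frac{\frac{1}{2} \frac{1}{f}}{3} = - \frac{1}{6 f}$)
$Q{\left(r \right)} = 9 - \frac{145}{r^{2}}$
$\left(-81\right) \left(-377\right) - Q{\left(y{\left(-14 \right)} \right)} = \left(-81\right) \left(-377\right) - \left(9 - \frac{145}{\frac{1}{7056}}\right) = 30537 - \left(9 - \frac{145}{\frac{1}{7056}}\right) = 30537 - \left(9 - 145 \frac{1}{(\frac{1}{84})^{2}}\right) = 30537 - \left(9 - 1023120\right) = 30537 - -1023111 = 30537 + 1023111 = 1053648$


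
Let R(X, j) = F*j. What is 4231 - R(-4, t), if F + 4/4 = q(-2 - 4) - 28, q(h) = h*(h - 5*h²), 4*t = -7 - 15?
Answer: 20419/2 ≈ 10210.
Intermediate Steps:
t = -11/2 (t = (-7 - 15)/4 = (¼)*(-22) = -11/2 ≈ -5.5000)
F = 1087 (F = -1 + ((-2 - 4)²*(1 - 5*(-2 - 4)) - 28) = -1 + ((-6)²*(1 - 5*(-6)) - 28) = -1 + (36*(1 + 30) - 28) = -1 + (36*31 - 28) = -1 + (1116 - 28) = -1 + 1088 = 1087)
R(X, j) = 1087*j
4231 - R(-4, t) = 4231 - 1087*(-11)/2 = 4231 - 1*(-11957/2) = 4231 + 11957/2 = 20419/2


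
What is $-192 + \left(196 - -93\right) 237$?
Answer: $68301$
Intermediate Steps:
$-192 + \left(196 - -93\right) 237 = -192 + \left(196 + 93\right) 237 = -192 + 289 \cdot 237 = -192 + 68493 = 68301$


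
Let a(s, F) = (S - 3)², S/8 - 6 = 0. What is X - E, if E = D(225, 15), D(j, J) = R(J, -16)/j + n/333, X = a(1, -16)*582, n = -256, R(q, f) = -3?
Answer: 9811435261/8325 ≈ 1.1786e+6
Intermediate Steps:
S = 48 (S = 48 + 8*0 = 48 + 0 = 48)
a(s, F) = 2025 (a(s, F) = (48 - 3)² = 45² = 2025)
X = 1178550 (X = 2025*582 = 1178550)
D(j, J) = -256/333 - 3/j (D(j, J) = -3/j - 256/333 = -256/333 - 3/j)
E = -6511/8325 (E = -256/333 - 3/225 = -256/333 - 3*1/225 = -256/333 - 1/75 = -6511/8325 ≈ -0.78210)
X - E = 1178550 - 1*(-6511/8325) = 1178550 + 6511/8325 = 9811435261/8325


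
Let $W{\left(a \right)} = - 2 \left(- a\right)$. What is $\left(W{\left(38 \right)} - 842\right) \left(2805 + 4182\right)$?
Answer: $-5352042$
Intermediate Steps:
$W{\left(a \right)} = 2 a$
$\left(W{\left(38 \right)} - 842\right) \left(2805 + 4182\right) = \left(2 \cdot 38 - 842\right) \left(2805 + 4182\right) = \left(76 - 842\right) 6987 = \left(-766\right) 6987 = -5352042$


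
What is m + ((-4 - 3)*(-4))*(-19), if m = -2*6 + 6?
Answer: -538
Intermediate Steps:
m = -6 (m = -12 + 6 = -6)
m + ((-4 - 3)*(-4))*(-19) = -6 + ((-4 - 3)*(-4))*(-19) = -6 - 7*(-4)*(-19) = -6 + 28*(-19) = -6 - 532 = -538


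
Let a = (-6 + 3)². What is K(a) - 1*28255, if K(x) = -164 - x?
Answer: -28428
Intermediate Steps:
a = 9 (a = (-3)² = 9)
K(a) - 1*28255 = (-164 - 1*9) - 1*28255 = (-164 - 9) - 28255 = -173 - 28255 = -28428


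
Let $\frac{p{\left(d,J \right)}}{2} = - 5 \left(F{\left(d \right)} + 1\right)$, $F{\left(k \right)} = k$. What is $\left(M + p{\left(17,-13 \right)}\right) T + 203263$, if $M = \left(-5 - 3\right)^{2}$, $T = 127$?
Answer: $188531$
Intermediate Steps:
$p{\left(d,J \right)} = -10 - 10 d$ ($p{\left(d,J \right)} = 2 \left(- 5 \left(d + 1\right)\right) = 2 \left(- 5 \left(1 + d\right)\right) = 2 \left(-5 - 5 d\right) = -10 - 10 d$)
$M = 64$ ($M = \left(-8\right)^{2} = 64$)
$\left(M + p{\left(17,-13 \right)}\right) T + 203263 = \left(64 - 180\right) 127 + 203263 = \left(-116\right) 127 + 203263 = -14732 + 203263 = 188531$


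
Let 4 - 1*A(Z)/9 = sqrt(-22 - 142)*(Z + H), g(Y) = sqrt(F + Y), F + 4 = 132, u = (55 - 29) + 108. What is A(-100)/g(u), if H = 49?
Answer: 18*sqrt(262)/131 + 459*I*sqrt(10742)/131 ≈ 2.2241 + 363.15*I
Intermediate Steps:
u = 134 (u = 26 + 108 = 134)
F = 128 (F = -4 + 132 = 128)
g(Y) = sqrt(128 + Y)
A(Z) = 36 - 18*I*sqrt(41)*(49 + Z) (A(Z) = 36 - 9*sqrt(-22 - 142)*(Z + 49) = 36 - 9*sqrt(-164)*(49 + Z) = 36 - 9*2*I*sqrt(41)*(49 + Z) = 36 - 18*I*sqrt(41)*(49 + Z))
A(-100)/g(u) = (36 - 882*I*sqrt(41) - 18*I*(-100)*sqrt(41))/(sqrt(128 + 134)) = (36 - 882*I*sqrt(41) + 1800*I*sqrt(41))/(sqrt(262)) = (36 + 918*I*sqrt(41))*(sqrt(262)/262) = sqrt(262)*(36 + 918*I*sqrt(41))/262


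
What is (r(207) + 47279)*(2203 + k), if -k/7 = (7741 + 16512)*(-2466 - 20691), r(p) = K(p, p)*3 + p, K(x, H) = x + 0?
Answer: 189127342649750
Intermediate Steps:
K(x, H) = x
r(p) = 4*p (r(p) = p*3 + p = 3*p + p = 4*p)
k = 3931387047 (k = -7*(7741 + 16512)*(-2466 - 20691) = -169771*(-23157) = -7*(-561626721) = 3931387047)
(r(207) + 47279)*(2203 + k) = (4*207 + 47279)*(2203 + 3931387047) = (828 + 47279)*3931389250 = 48107*3931389250 = 189127342649750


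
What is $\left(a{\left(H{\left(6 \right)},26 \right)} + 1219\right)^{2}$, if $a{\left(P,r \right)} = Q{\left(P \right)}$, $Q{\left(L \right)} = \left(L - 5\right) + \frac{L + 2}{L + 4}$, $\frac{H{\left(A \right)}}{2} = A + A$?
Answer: $\frac{300849025}{196} \approx 1.5349 \cdot 10^{6}$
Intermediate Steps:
$H{\left(A \right)} = 4 A$ ($H{\left(A \right)} = 2 \left(A + A\right) = 2 \cdot 2 A = 4 A$)
$Q{\left(L \right)} = -5 + L + \frac{2 + L}{4 + L}$ ($Q{\left(L \right)} = \left(-5 + L\right) + \frac{2 + L}{4 + L} = -5 + L + \frac{2 + L}{4 + L}$)
$a{\left(P,r \right)} = \frac{-18 + P^{2}}{4 + P}$
$\left(a{\left(H{\left(6 \right)},26 \right)} + 1219\right)^{2} = \left(\frac{-18 + \left(4 \cdot 6\right)^{2}}{4 + 4 \cdot 6} + 1219\right)^{2} = \left(\frac{-18 + 24^{2}}{4 + 24} + 1219\right)^{2} = \left(\frac{-18 + 576}{28} + 1219\right)^{2} = \left(\frac{1}{28} \cdot 558 + 1219\right)^{2} = \left(\frac{279}{14} + 1219\right)^{2} = \left(\frac{17345}{14}\right)^{2} = \frac{300849025}{196}$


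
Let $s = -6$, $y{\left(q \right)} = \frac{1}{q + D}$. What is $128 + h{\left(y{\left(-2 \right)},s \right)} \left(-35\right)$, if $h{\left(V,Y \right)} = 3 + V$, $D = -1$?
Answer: $\frac{104}{3} \approx 34.667$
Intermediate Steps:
$y{\left(q \right)} = \frac{1}{-1 + q}$ ($y{\left(q \right)} = \frac{1}{q - 1} = \frac{1}{-1 + q}$)
$128 + h{\left(y{\left(-2 \right)},s \right)} \left(-35\right) = 128 + \left(3 + \frac{1}{-1 - 2}\right) \left(-35\right) = 128 + \left(3 + \frac{1}{-3}\right) \left(-35\right) = 128 + \left(3 - \frac{1}{3}\right) \left(-35\right) = 128 + \frac{8}{3} \left(-35\right) = 128 - \frac{280}{3} = \frac{104}{3}$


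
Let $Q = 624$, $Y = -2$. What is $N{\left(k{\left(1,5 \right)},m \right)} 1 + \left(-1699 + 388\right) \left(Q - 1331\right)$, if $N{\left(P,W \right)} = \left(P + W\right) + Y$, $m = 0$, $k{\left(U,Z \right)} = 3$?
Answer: $926878$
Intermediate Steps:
$N{\left(P,W \right)} = -2 + P + W$ ($N{\left(P,W \right)} = \left(P + W\right) - 2 = -2 + P + W$)
$N{\left(k{\left(1,5 \right)},m \right)} 1 + \left(-1699 + 388\right) \left(Q - 1331\right) = \left(-2 + 3 + 0\right) 1 + \left(-1699 + 388\right) \left(624 - 1331\right) = 1 \cdot 1 - -926877 = 1 + 926877 = 926878$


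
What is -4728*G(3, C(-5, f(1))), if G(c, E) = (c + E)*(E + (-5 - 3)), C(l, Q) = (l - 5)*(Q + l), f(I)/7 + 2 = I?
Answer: -65132928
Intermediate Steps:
f(I) = -14 + 7*I
C(l, Q) = (-5 + l)*(Q + l)
G(c, E) = (-8 + E)*(E + c) (G(c, E) = (E + c)*(E - 8) = (E + c)*(-8 + E) = (-8 + E)*(E + c))
-4728*G(3, C(-5, f(1))) = -4728*(((-5)**2 - 5*(-14 + 7*1) - 5*(-5) + (-14 + 7*1)*(-5))**2 - 8*((-5)**2 - 5*(-14 + 7*1) - 5*(-5) + (-14 + 7*1)*(-5)) - 8*3 + ((-5)**2 - 5*(-14 + 7*1) - 5*(-5) + (-14 + 7*1)*(-5))*3) = -4728*((25 - 5*(-14 + 7) + 25 + (-14 + 7)*(-5))**2 - 8*(25 - 5*(-14 + 7) + 25 + (-14 + 7)*(-5)) - 24 + (25 - 5*(-14 + 7) + 25 + (-14 + 7)*(-5))*3) = -4728*((25 - 5*(-7) + 25 - 7*(-5))**2 - 8*(25 - 5*(-7) + 25 - 7*(-5)) - 24 + (25 - 5*(-7) + 25 - 7*(-5))*3) = -4728*((25 + 35 + 25 + 35)**2 - 8*(25 + 35 + 25 + 35) - 24 + (25 + 35 + 25 + 35)*3) = -4728*(120**2 - 8*120 - 24 + 120*3) = -4728*(14400 - 960 - 24 + 360) = -4728*13776 = -65132928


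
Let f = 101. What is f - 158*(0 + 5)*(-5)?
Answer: 4051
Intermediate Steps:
f - 158*(0 + 5)*(-5) = 101 - 158*(0 + 5)*(-5) = 101 - 790*(-5) = 101 - 158*(-25) = 101 + 3950 = 4051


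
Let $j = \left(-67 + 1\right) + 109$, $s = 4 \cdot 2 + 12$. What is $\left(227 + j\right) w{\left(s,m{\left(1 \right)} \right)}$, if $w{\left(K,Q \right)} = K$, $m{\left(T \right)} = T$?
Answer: $5400$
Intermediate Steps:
$s = 20$ ($s = 8 + 12 = 20$)
$j = 43$ ($j = -66 + 109 = 43$)
$\left(227 + j\right) w{\left(s,m{\left(1 \right)} \right)} = \left(227 + 43\right) 20 = 270 \cdot 20 = 5400$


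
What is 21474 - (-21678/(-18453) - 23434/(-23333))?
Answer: 3081663284350/143521283 ≈ 21472.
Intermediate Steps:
21474 - (-21678/(-18453) - 23434/(-23333)) = 21474 - (-21678*(-1/18453) - 23434*(-1/23333)) = 21474 - (7226/6151 + 23434/23333) = 21474 - 1*312746792/143521283 = 21474 - 312746792/143521283 = 3081663284350/143521283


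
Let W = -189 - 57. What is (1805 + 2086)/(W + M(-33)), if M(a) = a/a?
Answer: -3891/245 ≈ -15.882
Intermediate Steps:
M(a) = 1
W = -246
(1805 + 2086)/(W + M(-33)) = (1805 + 2086)/(-246 + 1) = 3891/(-245) = 3891*(-1/245) = -3891/245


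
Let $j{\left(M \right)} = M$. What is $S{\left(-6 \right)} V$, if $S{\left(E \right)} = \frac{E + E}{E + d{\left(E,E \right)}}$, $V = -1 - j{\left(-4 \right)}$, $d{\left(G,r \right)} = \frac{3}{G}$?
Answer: $\frac{72}{13} \approx 5.5385$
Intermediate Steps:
$V = 3$ ($V = -1 - -4 = -1 + 4 = 3$)
$S{\left(E \right)} = \frac{2 E}{E + \frac{3}{E}}$ ($S{\left(E \right)} = \frac{E + E}{E + \frac{3}{E}} = \frac{2 E}{E + \frac{3}{E}}$)
$S{\left(-6 \right)} V = \frac{2 \left(-6\right)^{2}}{3 + \left(-6\right)^{2}} \cdot 3 = 2 \cdot 36 \frac{1}{3 + 36} \cdot 3 = 2 \cdot 36 \cdot \frac{1}{39} \cdot 3 = \frac{24}{13} \cdot 3 = \frac{72}{13}$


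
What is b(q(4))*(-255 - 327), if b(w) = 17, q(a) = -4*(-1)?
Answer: -9894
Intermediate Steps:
q(a) = 4
b(q(4))*(-255 - 327) = 17*(-255 - 327) = 17*(-582) = -9894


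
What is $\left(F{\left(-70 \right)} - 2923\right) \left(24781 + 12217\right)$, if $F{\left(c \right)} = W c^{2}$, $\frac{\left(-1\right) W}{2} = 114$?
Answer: $-41442310754$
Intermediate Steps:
$W = -228$ ($W = \left(-2\right) 114 = -228$)
$F{\left(c \right)} = - 228 c^{2}$
$\left(F{\left(-70 \right)} - 2923\right) \left(24781 + 12217\right) = \left(- 228 \left(-70\right)^{2} - 2923\right) \left(24781 + 12217\right) = \left(\left(-228\right) 4900 - 2923\right) 36998 = \left(-1117200 - 2923\right) 36998 = \left(-1120123\right) 36998 = -41442310754$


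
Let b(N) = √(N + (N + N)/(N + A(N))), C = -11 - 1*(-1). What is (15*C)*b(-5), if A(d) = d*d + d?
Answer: -50*I*√51 ≈ -357.07*I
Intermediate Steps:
A(d) = d + d² (A(d) = d² + d = d + d²)
C = -10 (C = -11 + 1 = -10)
b(N) = √(N + 2*N/(N + N*(1 + N))) (b(N) = √(N + (N + N)/(N + N*(1 + N))) = √(N + (2*N)/(N + N*(1 + N))) = √(N + 2*N/(N + N*(1 + N))))
(15*C)*b(-5) = (15*(-10))*√((2 - 5 - 5*(1 - 5))/(2 - 5)) = -150*√(2 - 5 - 5*(-4))*(I*√3/3) = -150*I*√3*√(2 - 5 + 20)/3 = -150*I*√51/3 = -50*I*√51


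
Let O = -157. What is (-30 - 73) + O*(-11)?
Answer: 1624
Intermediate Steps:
(-30 - 73) + O*(-11) = (-30 - 73) - 157*(-11) = -103 + 1727 = 1624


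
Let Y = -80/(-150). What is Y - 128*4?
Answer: -7672/15 ≈ -511.47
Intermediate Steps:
Y = 8/15 (Y = -80*(-1/150) = 8/15 ≈ 0.53333)
Y - 128*4 = 8/15 - 128*4 = 8/15 - 512 = -7672/15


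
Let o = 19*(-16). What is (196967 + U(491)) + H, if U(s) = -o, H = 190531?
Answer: 387802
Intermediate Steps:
o = -304
U(s) = 304 (U(s) = -1*(-304) = 304)
(196967 + U(491)) + H = (196967 + 304) + 190531 = 197271 + 190531 = 387802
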